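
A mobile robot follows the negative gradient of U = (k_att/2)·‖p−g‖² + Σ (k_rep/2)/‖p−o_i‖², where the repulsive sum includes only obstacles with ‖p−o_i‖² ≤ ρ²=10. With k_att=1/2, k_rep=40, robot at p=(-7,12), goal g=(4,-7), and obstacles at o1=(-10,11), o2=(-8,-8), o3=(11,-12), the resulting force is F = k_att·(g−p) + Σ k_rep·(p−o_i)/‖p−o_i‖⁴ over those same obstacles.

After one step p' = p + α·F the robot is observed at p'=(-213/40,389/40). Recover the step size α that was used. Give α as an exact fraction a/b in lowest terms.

α = 1/4

F_att = 1/2·(g−p) = 1/2·(11,-19) = (5.5000,-9.5000)
o1: d²=10 ≤ ρ²=10; F_rep = 40·(3,1)/10² = (1.2000,0.4000)
o2: d²=401 > ρ²=10 → inactive
o3: d²=900 > ρ²=10 → inactive
F = F_att + ΣF_rep = (6.7000,-9.1000)
Δp = p'−p = (1.6750,-2.2750); α = Δx/Fx = (67/40) / (67/10) = 1/4
check: Δy/Fy = (-91/40) / (-91/10) = 1/4 ✓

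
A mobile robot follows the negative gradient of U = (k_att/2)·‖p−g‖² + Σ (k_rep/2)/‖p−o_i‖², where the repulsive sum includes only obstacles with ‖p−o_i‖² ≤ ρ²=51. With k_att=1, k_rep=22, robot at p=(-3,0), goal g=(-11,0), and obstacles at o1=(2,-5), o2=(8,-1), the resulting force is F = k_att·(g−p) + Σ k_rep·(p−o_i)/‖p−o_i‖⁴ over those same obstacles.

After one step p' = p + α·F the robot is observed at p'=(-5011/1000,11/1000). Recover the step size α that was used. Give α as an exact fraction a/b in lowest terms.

F_att = 1·(g−p) = 1·(-8,0) = (-8.0000,0.0000)
o1: d²=50 ≤ ρ²=51; F_rep = 22·(-5,5)/50² = (-0.0440,0.0440)
o2: d²=122 > ρ²=51 → inactive
F = F_att + ΣF_rep = (-8.0440,0.0440)
Δp = p'−p = (-2.0110,0.0110); α = Δx/Fx = (-2011/1000) / (-2011/250) = 1/4
check: Δy/Fy = (11/1000) / (11/250) = 1/4 ✓

α = 1/4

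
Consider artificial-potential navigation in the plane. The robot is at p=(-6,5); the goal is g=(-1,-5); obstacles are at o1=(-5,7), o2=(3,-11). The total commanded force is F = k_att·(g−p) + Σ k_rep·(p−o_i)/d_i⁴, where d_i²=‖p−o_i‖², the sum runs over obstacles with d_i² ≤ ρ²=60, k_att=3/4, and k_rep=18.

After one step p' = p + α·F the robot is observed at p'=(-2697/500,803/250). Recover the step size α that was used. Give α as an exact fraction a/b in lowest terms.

α = 1/5

F_att = 3/4·(g−p) = 3/4·(5,-10) = (3.7500,-7.5000)
o1: d²=5 ≤ ρ²=60; F_rep = 18·(-1,-2)/5² = (-0.7200,-1.4400)
o2: d²=337 > ρ²=60 → inactive
F = F_att + ΣF_rep = (3.0300,-8.9400)
Δp = p'−p = (0.6060,-1.7880); α = Δx/Fx = (303/500) / (303/100) = 1/5
check: Δy/Fy = (-447/250) / (-447/50) = 1/5 ✓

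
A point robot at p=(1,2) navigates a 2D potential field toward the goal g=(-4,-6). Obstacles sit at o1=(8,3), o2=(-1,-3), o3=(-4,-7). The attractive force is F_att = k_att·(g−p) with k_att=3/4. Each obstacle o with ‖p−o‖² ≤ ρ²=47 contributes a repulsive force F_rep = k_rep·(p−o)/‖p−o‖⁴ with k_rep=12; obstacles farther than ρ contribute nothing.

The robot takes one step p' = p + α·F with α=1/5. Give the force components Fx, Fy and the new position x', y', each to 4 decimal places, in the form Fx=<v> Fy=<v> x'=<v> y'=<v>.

Fx=-3.7215 Fy=-5.9287 x'=0.2557 y'=0.8143

F_att = 3/4·(g−p) = 3/4·(-5,-8) = (-3.7500,-6.0000)
o1: d²=50 > ρ²=47 → inactive
o2: d²=29 ≤ ρ²=47; F_rep = 12·(2,5)/29² = (0.0285,0.0713)
o3: d²=106 > ρ²=47 → inactive
F = F_att + ΣF_rep = (-3.7215,-5.9287)
p' = p + 1/5·F = (0.2557,0.8143)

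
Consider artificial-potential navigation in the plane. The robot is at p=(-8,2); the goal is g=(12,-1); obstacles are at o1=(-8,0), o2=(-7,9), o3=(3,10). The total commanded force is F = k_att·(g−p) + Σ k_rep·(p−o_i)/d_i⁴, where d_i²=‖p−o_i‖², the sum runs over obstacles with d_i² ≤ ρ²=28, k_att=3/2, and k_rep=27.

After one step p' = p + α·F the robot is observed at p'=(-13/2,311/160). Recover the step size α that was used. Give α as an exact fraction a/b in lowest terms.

α = 1/20

F_att = 3/2·(g−p) = 3/2·(20,-3) = (30.0000,-4.5000)
o1: d²=4 ≤ ρ²=28; F_rep = 27·(0,2)/4² = (0.0000,3.3750)
o2: d²=50 > ρ²=28 → inactive
o3: d²=185 > ρ²=28 → inactive
F = F_att + ΣF_rep = (30.0000,-1.1250)
Δp = p'−p = (1.5000,-0.0563); α = Δx/Fx = (3/2) / (30) = 1/20
check: Δy/Fy = (-9/160) / (-9/8) = 1/20 ✓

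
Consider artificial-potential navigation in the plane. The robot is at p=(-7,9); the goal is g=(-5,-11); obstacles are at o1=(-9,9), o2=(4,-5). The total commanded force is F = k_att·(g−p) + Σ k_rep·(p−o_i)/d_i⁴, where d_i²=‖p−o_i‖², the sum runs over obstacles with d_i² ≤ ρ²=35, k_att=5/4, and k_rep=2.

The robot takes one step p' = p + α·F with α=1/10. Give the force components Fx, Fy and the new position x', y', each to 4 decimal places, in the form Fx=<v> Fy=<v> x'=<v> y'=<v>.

F_att = 5/4·(g−p) = 5/4·(2,-20) = (2.5000,-25.0000)
o1: d²=4 ≤ ρ²=35; F_rep = 2·(2,0)/4² = (0.2500,0.0000)
o2: d²=317 > ρ²=35 → inactive
F = F_att + ΣF_rep = (2.7500,-25.0000)
p' = p + 1/10·F = (-6.7250,6.5000)

Fx=2.7500 Fy=-25.0000 x'=-6.7250 y'=6.5000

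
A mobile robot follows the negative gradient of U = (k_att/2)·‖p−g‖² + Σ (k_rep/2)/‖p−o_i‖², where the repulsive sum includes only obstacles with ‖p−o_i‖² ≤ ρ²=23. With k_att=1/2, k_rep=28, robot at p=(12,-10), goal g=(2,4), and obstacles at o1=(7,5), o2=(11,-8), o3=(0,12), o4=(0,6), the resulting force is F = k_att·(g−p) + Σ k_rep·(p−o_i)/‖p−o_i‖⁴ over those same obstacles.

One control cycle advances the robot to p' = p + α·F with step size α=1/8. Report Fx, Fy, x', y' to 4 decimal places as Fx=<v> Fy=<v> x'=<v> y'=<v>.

F_att = 1/2·(g−p) = 1/2·(-10,14) = (-5.0000,7.0000)
o1: d²=250 > ρ²=23 → inactive
o2: d²=5 ≤ ρ²=23; F_rep = 28·(1,-2)/5² = (1.1200,-2.2400)
o3: d²=628 > ρ²=23 → inactive
o4: d²=400 > ρ²=23 → inactive
F = F_att + ΣF_rep = (-3.8800,4.7600)
p' = p + 1/8·F = (11.5150,-9.4050)

Fx=-3.8800 Fy=4.7600 x'=11.5150 y'=-9.4050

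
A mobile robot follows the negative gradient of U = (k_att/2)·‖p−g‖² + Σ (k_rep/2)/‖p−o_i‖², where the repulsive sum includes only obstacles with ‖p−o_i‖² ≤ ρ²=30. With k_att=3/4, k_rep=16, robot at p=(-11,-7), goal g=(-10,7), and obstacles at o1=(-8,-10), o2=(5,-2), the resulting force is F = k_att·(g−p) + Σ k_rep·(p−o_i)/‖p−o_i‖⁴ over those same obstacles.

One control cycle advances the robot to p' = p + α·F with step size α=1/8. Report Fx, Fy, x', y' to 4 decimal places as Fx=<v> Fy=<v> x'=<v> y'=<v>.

F_att = 3/4·(g−p) = 3/4·(1,14) = (0.7500,10.5000)
o1: d²=18 ≤ ρ²=30; F_rep = 16·(-3,3)/18² = (-0.1481,0.1481)
o2: d²=281 > ρ²=30 → inactive
F = F_att + ΣF_rep = (0.6019,10.6481)
p' = p + 1/8·F = (-10.9248,-5.6690)

Fx=0.6019 Fy=10.6481 x'=-10.9248 y'=-5.6690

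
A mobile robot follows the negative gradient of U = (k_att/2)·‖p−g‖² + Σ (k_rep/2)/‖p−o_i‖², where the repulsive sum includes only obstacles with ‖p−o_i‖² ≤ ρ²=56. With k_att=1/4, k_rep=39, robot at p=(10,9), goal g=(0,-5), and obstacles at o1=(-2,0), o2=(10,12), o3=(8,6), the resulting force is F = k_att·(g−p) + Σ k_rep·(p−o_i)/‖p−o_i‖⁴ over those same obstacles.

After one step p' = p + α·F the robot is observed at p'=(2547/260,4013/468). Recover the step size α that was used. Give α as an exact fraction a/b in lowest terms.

α = 1/10

F_att = 1/4·(g−p) = 1/4·(-10,-14) = (-2.5000,-3.5000)
o1: d²=225 > ρ²=56 → inactive
o2: d²=9 ≤ ρ²=56; F_rep = 39·(0,-3)/9² = (0.0000,-1.4444)
o3: d²=13 ≤ ρ²=56; F_rep = 39·(2,3)/13² = (0.4615,0.6923)
F = F_att + ΣF_rep = (-2.0385,-4.2521)
Δp = p'−p = (-0.2038,-0.4252); α = Δx/Fx = (-53/260) / (-53/26) = 1/10
check: Δy/Fy = (-199/468) / (-995/234) = 1/10 ✓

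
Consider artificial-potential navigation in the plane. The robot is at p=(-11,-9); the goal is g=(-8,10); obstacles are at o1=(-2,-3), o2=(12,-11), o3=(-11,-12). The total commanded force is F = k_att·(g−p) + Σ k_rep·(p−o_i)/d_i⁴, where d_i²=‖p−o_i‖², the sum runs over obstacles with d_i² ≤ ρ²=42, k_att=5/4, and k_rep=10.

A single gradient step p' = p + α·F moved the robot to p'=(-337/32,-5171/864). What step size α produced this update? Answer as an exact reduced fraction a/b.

α = 1/8

F_att = 5/4·(g−p) = 5/4·(3,19) = (3.7500,23.7500)
o1: d²=117 > ρ²=42 → inactive
o2: d²=533 > ρ²=42 → inactive
o3: d²=9 ≤ ρ²=42; F_rep = 10·(0,3)/9² = (0.0000,0.3704)
F = F_att + ΣF_rep = (3.7500,24.1204)
Δp = p'−p = (0.4688,3.0150); α = Δx/Fx = (15/32) / (15/4) = 1/8
check: Δy/Fy = (2605/864) / (2605/108) = 1/8 ✓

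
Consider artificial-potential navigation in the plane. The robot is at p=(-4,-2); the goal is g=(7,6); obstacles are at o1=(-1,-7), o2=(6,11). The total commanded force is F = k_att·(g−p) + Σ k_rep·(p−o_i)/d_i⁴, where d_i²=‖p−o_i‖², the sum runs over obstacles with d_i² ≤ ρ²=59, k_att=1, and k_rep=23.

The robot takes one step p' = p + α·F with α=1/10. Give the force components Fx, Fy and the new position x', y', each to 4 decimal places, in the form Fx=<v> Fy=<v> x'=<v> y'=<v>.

Fx=10.9403 Fy=8.0995 x'=-2.9060 y'=-1.1901

F_att = 1·(g−p) = 1·(11,8) = (11.0000,8.0000)
o1: d²=34 ≤ ρ²=59; F_rep = 23·(-3,5)/34² = (-0.0597,0.0995)
o2: d²=269 > ρ²=59 → inactive
F = F_att + ΣF_rep = (10.9403,8.0995)
p' = p + 1/10·F = (-2.9060,-1.1901)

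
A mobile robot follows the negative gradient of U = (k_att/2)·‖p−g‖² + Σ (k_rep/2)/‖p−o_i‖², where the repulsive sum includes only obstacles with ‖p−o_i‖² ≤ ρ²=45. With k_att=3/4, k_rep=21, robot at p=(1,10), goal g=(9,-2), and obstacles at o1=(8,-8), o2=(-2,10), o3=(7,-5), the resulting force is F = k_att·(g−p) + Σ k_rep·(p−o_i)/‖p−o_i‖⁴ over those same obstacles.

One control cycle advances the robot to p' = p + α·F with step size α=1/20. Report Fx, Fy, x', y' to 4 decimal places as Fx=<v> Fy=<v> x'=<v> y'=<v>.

F_att = 3/4·(g−p) = 3/4·(8,-12) = (6.0000,-9.0000)
o1: d²=373 > ρ²=45 → inactive
o2: d²=9 ≤ ρ²=45; F_rep = 21·(3,0)/9² = (0.7778,0.0000)
o3: d²=261 > ρ²=45 → inactive
F = F_att + ΣF_rep = (6.7778,-9.0000)
p' = p + 1/20·F = (1.3389,9.5500)

Fx=6.7778 Fy=-9.0000 x'=1.3389 y'=9.5500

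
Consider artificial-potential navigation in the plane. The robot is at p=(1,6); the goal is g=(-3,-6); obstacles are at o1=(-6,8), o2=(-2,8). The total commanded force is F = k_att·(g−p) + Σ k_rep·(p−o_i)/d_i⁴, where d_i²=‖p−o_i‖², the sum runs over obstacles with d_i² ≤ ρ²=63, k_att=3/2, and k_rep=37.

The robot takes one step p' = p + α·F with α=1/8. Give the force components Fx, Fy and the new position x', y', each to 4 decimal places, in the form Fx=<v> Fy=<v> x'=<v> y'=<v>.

F_att = 3/2·(g−p) = 3/2·(-4,-12) = (-6.0000,-18.0000)
o1: d²=53 ≤ ρ²=63; F_rep = 37·(7,-2)/53² = (0.0922,-0.0263)
o2: d²=13 ≤ ρ²=63; F_rep = 37·(3,-2)/13² = (0.6568,-0.4379)
F = F_att + ΣF_rep = (-5.2510,-18.4642)
p' = p + 1/8·F = (0.3436,3.6920)

Fx=-5.2510 Fy=-18.4642 x'=0.3436 y'=3.6920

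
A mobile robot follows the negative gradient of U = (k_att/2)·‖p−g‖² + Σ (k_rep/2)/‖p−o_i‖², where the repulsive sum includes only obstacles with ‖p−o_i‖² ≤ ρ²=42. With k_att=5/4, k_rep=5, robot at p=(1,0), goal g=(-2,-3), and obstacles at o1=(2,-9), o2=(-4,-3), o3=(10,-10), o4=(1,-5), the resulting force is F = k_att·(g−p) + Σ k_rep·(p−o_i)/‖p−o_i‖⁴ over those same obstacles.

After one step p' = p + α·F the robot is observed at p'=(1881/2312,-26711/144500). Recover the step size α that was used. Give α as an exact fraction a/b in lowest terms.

F_att = 5/4·(g−p) = 5/4·(-3,-3) = (-3.7500,-3.7500)
o1: d²=82 > ρ²=42 → inactive
o2: d²=34 ≤ ρ²=42; F_rep = 5·(5,3)/34² = (0.0216,0.0130)
o3: d²=181 > ρ²=42 → inactive
o4: d²=25 ≤ ρ²=42; F_rep = 5·(0,5)/25² = (0.0000,0.0400)
F = F_att + ΣF_rep = (-3.7284,-3.6970)
Δp = p'−p = (-0.1864,-0.1849); α = Δx/Fx = (-431/2312) / (-2155/578) = 1/20
check: Δy/Fy = (-26711/144500) / (-26711/7225) = 1/20 ✓

α = 1/20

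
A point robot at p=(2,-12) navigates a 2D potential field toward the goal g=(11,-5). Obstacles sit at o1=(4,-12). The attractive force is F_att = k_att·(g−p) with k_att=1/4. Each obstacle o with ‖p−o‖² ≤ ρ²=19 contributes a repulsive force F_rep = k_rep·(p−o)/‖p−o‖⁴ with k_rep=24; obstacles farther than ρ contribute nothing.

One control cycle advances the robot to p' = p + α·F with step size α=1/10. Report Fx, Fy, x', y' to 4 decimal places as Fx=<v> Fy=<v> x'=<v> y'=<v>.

Fx=-0.7500 Fy=1.7500 x'=1.9250 y'=-11.8250

F_att = 1/4·(g−p) = 1/4·(9,7) = (2.2500,1.7500)
o1: d²=4 ≤ ρ²=19; F_rep = 24·(-2,0)/4² = (-3.0000,0.0000)
F = F_att + ΣF_rep = (-0.7500,1.7500)
p' = p + 1/10·F = (1.9250,-11.8250)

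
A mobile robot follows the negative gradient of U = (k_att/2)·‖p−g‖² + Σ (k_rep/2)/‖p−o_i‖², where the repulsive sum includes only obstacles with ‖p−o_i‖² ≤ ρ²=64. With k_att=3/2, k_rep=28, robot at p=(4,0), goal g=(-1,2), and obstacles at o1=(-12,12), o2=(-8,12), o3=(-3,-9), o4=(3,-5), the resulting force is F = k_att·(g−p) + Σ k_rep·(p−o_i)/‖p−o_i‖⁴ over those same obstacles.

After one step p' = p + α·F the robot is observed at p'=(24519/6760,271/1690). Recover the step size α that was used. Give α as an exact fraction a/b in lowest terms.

F_att = 3/2·(g−p) = 3/2·(-5,2) = (-7.5000,3.0000)
o1: d²=400 > ρ²=64 → inactive
o2: d²=288 > ρ²=64 → inactive
o3: d²=130 > ρ²=64 → inactive
o4: d²=26 ≤ ρ²=64; F_rep = 28·(1,5)/26² = (0.0414,0.2071)
F = F_att + ΣF_rep = (-7.4586,3.2071)
Δp = p'−p = (-0.3729,0.1604); α = Δx/Fx = (-2521/6760) / (-2521/338) = 1/20
check: Δy/Fy = (271/1690) / (542/169) = 1/20 ✓

α = 1/20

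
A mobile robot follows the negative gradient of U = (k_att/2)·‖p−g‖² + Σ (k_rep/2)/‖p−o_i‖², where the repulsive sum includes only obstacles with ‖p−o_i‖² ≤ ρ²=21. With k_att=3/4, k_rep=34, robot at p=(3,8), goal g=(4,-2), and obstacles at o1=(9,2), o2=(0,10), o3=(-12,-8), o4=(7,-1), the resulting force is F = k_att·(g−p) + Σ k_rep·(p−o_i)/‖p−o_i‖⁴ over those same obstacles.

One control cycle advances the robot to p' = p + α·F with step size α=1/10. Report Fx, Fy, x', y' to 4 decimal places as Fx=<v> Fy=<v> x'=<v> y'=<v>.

Fx=1.3536 Fy=-7.9024 x'=3.1354 y'=7.2098

F_att = 3/4·(g−p) = 3/4·(1,-10) = (0.7500,-7.5000)
o1: d²=72 > ρ²=21 → inactive
o2: d²=13 ≤ ρ²=21; F_rep = 34·(3,-2)/13² = (0.6036,-0.4024)
o3: d²=481 > ρ²=21 → inactive
o4: d²=97 > ρ²=21 → inactive
F = F_att + ΣF_rep = (1.3536,-7.9024)
p' = p + 1/10·F = (3.1354,7.2098)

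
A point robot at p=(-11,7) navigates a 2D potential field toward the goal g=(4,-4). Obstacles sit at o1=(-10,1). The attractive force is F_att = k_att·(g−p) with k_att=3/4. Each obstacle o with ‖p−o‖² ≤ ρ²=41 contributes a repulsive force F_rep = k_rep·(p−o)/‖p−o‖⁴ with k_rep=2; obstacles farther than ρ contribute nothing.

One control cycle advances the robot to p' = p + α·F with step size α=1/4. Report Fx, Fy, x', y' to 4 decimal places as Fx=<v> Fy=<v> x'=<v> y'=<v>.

F_att = 3/4·(g−p) = 3/4·(15,-11) = (11.2500,-8.2500)
o1: d²=37 ≤ ρ²=41; F_rep = 2·(-1,6)/37² = (-0.0015,0.0088)
F = F_att + ΣF_rep = (11.2485,-8.2412)
p' = p + 1/4·F = (-8.1879,4.9397)

Fx=11.2485 Fy=-8.2412 x'=-8.1879 y'=4.9397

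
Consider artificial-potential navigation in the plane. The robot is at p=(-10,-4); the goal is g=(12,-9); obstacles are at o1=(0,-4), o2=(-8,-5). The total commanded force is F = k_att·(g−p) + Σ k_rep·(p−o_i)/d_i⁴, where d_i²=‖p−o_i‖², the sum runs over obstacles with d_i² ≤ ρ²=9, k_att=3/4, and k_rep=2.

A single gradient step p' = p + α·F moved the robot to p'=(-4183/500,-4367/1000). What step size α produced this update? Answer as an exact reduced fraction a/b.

F_att = 3/4·(g−p) = 3/4·(22,-5) = (16.5000,-3.7500)
o1: d²=100 > ρ²=9 → inactive
o2: d²=5 ≤ ρ²=9; F_rep = 2·(-2,1)/5² = (-0.1600,0.0800)
F = F_att + ΣF_rep = (16.3400,-3.6700)
Δp = p'−p = (1.6340,-0.3670); α = Δx/Fx = (817/500) / (817/50) = 1/10
check: Δy/Fy = (-367/1000) / (-367/100) = 1/10 ✓

α = 1/10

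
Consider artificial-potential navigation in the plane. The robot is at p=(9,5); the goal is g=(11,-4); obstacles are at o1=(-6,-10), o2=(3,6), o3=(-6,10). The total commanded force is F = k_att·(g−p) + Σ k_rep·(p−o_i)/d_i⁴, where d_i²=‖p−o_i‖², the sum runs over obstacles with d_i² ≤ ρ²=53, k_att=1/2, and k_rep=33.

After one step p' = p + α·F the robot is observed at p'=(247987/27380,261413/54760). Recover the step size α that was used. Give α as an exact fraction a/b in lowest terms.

F_att = 1/2·(g−p) = 1/2·(2,-9) = (1.0000,-4.5000)
o1: d²=450 > ρ²=53 → inactive
o2: d²=37 ≤ ρ²=53; F_rep = 33·(6,-1)/37² = (0.1446,-0.0241)
o3: d²=250 > ρ²=53 → inactive
F = F_att + ΣF_rep = (1.1446,-4.5241)
Δp = p'−p = (0.0572,-0.2262); α = Δx/Fx = (1567/27380) / (1567/1369) = 1/20
check: Δy/Fy = (-12387/54760) / (-12387/2738) = 1/20 ✓

α = 1/20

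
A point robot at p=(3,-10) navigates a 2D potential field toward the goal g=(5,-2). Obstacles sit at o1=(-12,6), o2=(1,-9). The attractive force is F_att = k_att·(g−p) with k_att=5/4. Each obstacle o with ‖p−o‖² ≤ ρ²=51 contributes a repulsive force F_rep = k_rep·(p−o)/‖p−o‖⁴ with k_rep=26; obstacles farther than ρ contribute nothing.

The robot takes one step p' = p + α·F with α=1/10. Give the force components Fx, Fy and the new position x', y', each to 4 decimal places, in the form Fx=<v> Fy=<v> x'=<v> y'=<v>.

F_att = 5/4·(g−p) = 5/4·(2,8) = (2.5000,10.0000)
o1: d²=481 > ρ²=51 → inactive
o2: d²=5 ≤ ρ²=51; F_rep = 26·(2,-1)/5² = (2.0800,-1.0400)
F = F_att + ΣF_rep = (4.5800,8.9600)
p' = p + 1/10·F = (3.4580,-9.1040)

Fx=4.5800 Fy=8.9600 x'=3.4580 y'=-9.1040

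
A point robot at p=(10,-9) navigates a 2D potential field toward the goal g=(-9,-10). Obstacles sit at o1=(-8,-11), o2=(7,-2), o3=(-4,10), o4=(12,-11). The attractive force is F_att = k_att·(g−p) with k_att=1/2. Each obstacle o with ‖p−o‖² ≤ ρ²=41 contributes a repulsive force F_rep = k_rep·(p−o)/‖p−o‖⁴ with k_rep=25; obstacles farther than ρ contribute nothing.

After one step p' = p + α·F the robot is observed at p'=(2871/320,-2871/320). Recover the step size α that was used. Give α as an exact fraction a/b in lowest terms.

α = 1/10

F_att = 1/2·(g−p) = 1/2·(-19,-1) = (-9.5000,-0.5000)
o1: d²=328 > ρ²=41 → inactive
o2: d²=58 > ρ²=41 → inactive
o3: d²=557 > ρ²=41 → inactive
o4: d²=8 ≤ ρ²=41; F_rep = 25·(-2,2)/8² = (-0.7812,0.7812)
F = F_att + ΣF_rep = (-10.2812,0.2812)
Δp = p'−p = (-1.0281,0.0281); α = Δx/Fx = (-329/320) / (-329/32) = 1/10
check: Δy/Fy = (9/320) / (9/32) = 1/10 ✓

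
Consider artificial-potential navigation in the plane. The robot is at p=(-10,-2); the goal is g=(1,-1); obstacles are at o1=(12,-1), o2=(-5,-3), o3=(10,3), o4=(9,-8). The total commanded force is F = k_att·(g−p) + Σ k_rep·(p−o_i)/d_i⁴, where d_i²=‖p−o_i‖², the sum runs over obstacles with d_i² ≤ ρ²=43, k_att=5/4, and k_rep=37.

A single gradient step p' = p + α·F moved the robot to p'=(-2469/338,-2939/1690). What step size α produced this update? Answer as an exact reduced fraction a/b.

F_att = 5/4·(g−p) = 5/4·(11,1) = (13.7500,1.2500)
o1: d²=485 > ρ²=43 → inactive
o2: d²=26 ≤ ρ²=43; F_rep = 37·(-5,1)/26² = (-0.2737,0.0547)
o3: d²=425 > ρ²=43 → inactive
o4: d²=397 > ρ²=43 → inactive
F = F_att + ΣF_rep = (13.4763,1.3047)
Δp = p'−p = (2.6953,0.2609); α = Δx/Fx = (911/338) / (4555/338) = 1/5
check: Δy/Fy = (441/1690) / (441/338) = 1/5 ✓

α = 1/5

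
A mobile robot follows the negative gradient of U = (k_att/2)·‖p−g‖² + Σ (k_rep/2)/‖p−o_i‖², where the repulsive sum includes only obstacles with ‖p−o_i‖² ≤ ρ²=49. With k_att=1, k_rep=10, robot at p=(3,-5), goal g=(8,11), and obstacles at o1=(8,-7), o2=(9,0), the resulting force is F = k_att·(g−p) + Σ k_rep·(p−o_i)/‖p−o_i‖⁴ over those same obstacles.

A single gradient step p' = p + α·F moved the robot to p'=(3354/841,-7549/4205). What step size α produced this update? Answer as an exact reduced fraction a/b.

F_att = 1·(g−p) = 1·(5,16) = (5.0000,16.0000)
o1: d²=29 ≤ ρ²=49; F_rep = 10·(-5,2)/29² = (-0.0595,0.0238)
o2: d²=61 > ρ²=49 → inactive
F = F_att + ΣF_rep = (4.9405,16.0238)
Δp = p'−p = (0.9881,3.2048); α = Δx/Fx = (831/841) / (4155/841) = 1/5
check: Δy/Fy = (13476/4205) / (13476/841) = 1/5 ✓

α = 1/5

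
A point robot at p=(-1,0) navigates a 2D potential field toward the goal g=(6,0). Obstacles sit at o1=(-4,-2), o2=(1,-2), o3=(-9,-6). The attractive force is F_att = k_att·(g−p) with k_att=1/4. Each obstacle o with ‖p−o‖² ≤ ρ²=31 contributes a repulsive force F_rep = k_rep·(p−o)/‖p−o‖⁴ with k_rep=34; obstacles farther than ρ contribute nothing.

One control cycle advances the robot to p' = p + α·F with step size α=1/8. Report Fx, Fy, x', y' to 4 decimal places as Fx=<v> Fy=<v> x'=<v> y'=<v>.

F_att = 1/4·(g−p) = 1/4·(7,0) = (1.7500,0.0000)
o1: d²=13 ≤ ρ²=31; F_rep = 34·(3,2)/13² = (0.6036,0.4024)
o2: d²=8 ≤ ρ²=31; F_rep = 34·(-2,2)/8² = (-1.0625,1.0625)
o3: d²=100 > ρ²=31 → inactive
F = F_att + ΣF_rep = (1.2911,1.4649)
p' = p + 1/8·F = (-0.8386,0.1831)

Fx=1.2911 Fy=1.4649 x'=-0.8386 y'=0.1831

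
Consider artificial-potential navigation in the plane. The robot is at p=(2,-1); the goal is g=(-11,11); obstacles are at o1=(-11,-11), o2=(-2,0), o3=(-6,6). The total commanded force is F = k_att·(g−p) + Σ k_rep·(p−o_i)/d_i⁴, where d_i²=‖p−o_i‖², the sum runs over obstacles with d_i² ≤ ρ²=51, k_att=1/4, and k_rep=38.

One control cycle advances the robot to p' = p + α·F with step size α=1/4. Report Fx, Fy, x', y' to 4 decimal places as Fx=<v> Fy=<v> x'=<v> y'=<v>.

F_att = 1/4·(g−p) = 1/4·(-13,12) = (-3.2500,3.0000)
o1: d²=269 > ρ²=51 → inactive
o2: d²=17 ≤ ρ²=51; F_rep = 38·(4,-1)/17² = (0.5260,-0.1315)
o3: d²=113 > ρ²=51 → inactive
F = F_att + ΣF_rep = (-2.7240,2.8685)
p' = p + 1/4·F = (1.3190,-0.2829)

Fx=-2.7240 Fy=2.8685 x'=1.3190 y'=-0.2829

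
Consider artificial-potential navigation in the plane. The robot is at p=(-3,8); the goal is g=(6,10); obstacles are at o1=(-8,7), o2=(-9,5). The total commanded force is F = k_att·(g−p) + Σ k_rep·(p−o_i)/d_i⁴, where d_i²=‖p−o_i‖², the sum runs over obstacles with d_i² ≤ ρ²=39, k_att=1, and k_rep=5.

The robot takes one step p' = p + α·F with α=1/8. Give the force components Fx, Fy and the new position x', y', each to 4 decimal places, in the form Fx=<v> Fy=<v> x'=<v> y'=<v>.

F_att = 1·(g−p) = 1·(9,2) = (9.0000,2.0000)
o1: d²=26 ≤ ρ²=39; F_rep = 5·(5,1)/26² = (0.0370,0.0074)
o2: d²=45 > ρ²=39 → inactive
F = F_att + ΣF_rep = (9.0370,2.0074)
p' = p + 1/8·F = (-1.8704,8.2509)

Fx=9.0370 Fy=2.0074 x'=-1.8704 y'=8.2509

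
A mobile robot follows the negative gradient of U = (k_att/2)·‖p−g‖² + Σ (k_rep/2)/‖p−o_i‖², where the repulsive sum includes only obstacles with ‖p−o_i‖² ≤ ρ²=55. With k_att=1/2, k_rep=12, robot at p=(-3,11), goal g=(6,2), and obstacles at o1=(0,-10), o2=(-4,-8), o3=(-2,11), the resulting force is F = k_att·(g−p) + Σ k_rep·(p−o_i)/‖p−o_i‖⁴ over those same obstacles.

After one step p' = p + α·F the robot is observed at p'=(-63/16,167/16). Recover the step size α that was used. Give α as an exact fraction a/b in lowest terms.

α = 1/8

F_att = 1/2·(g−p) = 1/2·(9,-9) = (4.5000,-4.5000)
o1: d²=450 > ρ²=55 → inactive
o2: d²=362 > ρ²=55 → inactive
o3: d²=1 ≤ ρ²=55; F_rep = 12·(-1,0)/1² = (-12.0000,0.0000)
F = F_att + ΣF_rep = (-7.5000,-4.5000)
Δp = p'−p = (-0.9375,-0.5625); α = Δx/Fx = (-15/16) / (-15/2) = 1/8
check: Δy/Fy = (-9/16) / (-9/2) = 1/8 ✓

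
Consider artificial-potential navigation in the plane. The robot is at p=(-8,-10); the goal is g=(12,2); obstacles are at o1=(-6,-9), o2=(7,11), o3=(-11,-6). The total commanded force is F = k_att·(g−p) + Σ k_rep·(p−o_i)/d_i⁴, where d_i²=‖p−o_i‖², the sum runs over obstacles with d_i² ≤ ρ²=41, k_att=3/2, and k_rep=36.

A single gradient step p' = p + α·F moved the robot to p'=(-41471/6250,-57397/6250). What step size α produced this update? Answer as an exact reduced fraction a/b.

F_att = 3/2·(g−p) = 3/2·(20,12) = (30.0000,18.0000)
o1: d²=5 ≤ ρ²=41; F_rep = 36·(-2,-1)/5² = (-2.8800,-1.4400)
o2: d²=666 > ρ²=41 → inactive
o3: d²=25 ≤ ρ²=41; F_rep = 36·(3,-4)/25² = (0.1728,-0.2304)
F = F_att + ΣF_rep = (27.2928,16.3296)
Δp = p'−p = (1.3646,0.8165); α = Δx/Fx = (8529/6250) / (17058/625) = 1/20
check: Δy/Fy = (5103/6250) / (10206/625) = 1/20 ✓

α = 1/20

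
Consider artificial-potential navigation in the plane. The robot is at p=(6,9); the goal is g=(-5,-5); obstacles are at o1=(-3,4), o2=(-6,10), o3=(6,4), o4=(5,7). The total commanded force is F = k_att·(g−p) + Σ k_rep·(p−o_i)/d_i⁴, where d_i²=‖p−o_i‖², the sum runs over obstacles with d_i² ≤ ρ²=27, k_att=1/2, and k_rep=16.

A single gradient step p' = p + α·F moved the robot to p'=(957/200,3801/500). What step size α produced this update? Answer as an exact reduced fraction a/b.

F_att = 1/2·(g−p) = 1/2·(-11,-14) = (-5.5000,-7.0000)
o1: d²=106 > ρ²=27 → inactive
o2: d²=145 > ρ²=27 → inactive
o3: d²=25 ≤ ρ²=27; F_rep = 16·(0,5)/25² = (0.0000,0.1280)
o4: d²=5 ≤ ρ²=27; F_rep = 16·(1,2)/5² = (0.6400,1.2800)
F = F_att + ΣF_rep = (-4.8600,-5.5920)
Δp = p'−p = (-1.2150,-1.3980); α = Δx/Fx = (-243/200) / (-243/50) = 1/4
check: Δy/Fy = (-699/500) / (-699/125) = 1/4 ✓

α = 1/4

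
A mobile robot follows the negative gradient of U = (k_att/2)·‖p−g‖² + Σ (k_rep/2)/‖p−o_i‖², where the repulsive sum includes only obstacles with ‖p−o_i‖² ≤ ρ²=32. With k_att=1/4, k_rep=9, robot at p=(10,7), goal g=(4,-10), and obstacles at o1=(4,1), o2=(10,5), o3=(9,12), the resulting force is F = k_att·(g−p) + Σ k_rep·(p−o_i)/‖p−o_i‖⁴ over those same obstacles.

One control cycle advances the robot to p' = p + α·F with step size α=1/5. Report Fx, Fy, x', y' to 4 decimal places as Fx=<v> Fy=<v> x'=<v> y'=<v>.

Fx=-1.4867 Fy=-3.1916 x'=9.7027 y'=6.3617

F_att = 1/4·(g−p) = 1/4·(-6,-17) = (-1.5000,-4.2500)
o1: d²=72 > ρ²=32 → inactive
o2: d²=4 ≤ ρ²=32; F_rep = 9·(0,2)/4² = (0.0000,1.1250)
o3: d²=26 ≤ ρ²=32; F_rep = 9·(1,-5)/26² = (0.0133,-0.0666)
F = F_att + ΣF_rep = (-1.4867,-3.1916)
p' = p + 1/5·F = (9.7027,6.3617)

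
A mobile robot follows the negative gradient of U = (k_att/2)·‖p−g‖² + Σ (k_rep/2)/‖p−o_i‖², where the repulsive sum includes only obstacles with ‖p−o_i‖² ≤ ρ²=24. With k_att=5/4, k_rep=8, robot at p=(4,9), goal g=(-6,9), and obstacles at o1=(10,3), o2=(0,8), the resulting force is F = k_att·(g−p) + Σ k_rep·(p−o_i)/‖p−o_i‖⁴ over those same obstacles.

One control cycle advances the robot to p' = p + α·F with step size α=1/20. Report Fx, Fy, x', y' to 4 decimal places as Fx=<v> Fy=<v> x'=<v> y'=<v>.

Fx=-12.3893 Fy=0.0277 x'=3.3805 y'=9.0014

F_att = 5/4·(g−p) = 5/4·(-10,0) = (-12.5000,0.0000)
o1: d²=72 > ρ²=24 → inactive
o2: d²=17 ≤ ρ²=24; F_rep = 8·(4,1)/17² = (0.1107,0.0277)
F = F_att + ΣF_rep = (-12.3893,0.0277)
p' = p + 1/20·F = (3.3805,9.0014)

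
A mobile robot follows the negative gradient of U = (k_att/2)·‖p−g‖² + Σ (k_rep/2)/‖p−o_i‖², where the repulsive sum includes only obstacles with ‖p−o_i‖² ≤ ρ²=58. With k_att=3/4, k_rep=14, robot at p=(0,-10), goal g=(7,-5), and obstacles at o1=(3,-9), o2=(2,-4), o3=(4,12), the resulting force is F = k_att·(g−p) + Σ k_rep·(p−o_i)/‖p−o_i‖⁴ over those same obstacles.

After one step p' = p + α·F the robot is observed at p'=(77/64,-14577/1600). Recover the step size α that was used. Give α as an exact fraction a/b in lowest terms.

F_att = 3/4·(g−p) = 3/4·(7,5) = (5.2500,3.7500)
o1: d²=10 ≤ ρ²=58; F_rep = 14·(-3,-1)/10² = (-0.4200,-0.1400)
o2: d²=40 ≤ ρ²=58; F_rep = 14·(-2,-6)/40² = (-0.0175,-0.0525)
o3: d²=500 > ρ²=58 → inactive
F = F_att + ΣF_rep = (4.8125,3.5575)
Δp = p'−p = (1.2031,0.8894); α = Δx/Fx = (77/64) / (77/16) = 1/4
check: Δy/Fy = (1423/1600) / (1423/400) = 1/4 ✓

α = 1/4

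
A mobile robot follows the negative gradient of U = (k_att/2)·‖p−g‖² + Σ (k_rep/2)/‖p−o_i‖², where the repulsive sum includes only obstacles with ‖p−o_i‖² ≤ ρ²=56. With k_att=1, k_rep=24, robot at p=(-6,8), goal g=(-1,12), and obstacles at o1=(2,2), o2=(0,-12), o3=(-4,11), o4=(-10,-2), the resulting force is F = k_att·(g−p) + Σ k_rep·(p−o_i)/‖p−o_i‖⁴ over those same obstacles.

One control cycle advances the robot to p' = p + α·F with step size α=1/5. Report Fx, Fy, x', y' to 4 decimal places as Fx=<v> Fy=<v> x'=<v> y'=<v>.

F_att = 1·(g−p) = 1·(5,4) = (5.0000,4.0000)
o1: d²=100 > ρ²=56 → inactive
o2: d²=436 > ρ²=56 → inactive
o3: d²=13 ≤ ρ²=56; F_rep = 24·(-2,-3)/13² = (-0.2840,-0.4260)
o4: d²=116 > ρ²=56 → inactive
F = F_att + ΣF_rep = (4.7160,3.5740)
p' = p + 1/5·F = (-5.0568,8.7148)

Fx=4.7160 Fy=3.5740 x'=-5.0568 y'=8.7148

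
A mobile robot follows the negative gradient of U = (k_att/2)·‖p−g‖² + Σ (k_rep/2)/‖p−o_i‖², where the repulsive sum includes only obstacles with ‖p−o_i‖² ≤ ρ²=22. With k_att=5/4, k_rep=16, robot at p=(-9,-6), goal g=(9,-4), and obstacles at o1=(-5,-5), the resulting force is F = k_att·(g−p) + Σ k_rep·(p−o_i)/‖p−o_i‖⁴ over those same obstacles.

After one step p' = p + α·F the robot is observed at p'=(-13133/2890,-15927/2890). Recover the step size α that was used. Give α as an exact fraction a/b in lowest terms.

α = 1/5

F_att = 5/4·(g−p) = 5/4·(18,2) = (22.5000,2.5000)
o1: d²=17 ≤ ρ²=22; F_rep = 16·(-4,-1)/17² = (-0.2215,-0.0554)
F = F_att + ΣF_rep = (22.2785,2.4446)
Δp = p'−p = (4.4557,0.4889); α = Δx/Fx = (12877/2890) / (12877/578) = 1/5
check: Δy/Fy = (1413/2890) / (1413/578) = 1/5 ✓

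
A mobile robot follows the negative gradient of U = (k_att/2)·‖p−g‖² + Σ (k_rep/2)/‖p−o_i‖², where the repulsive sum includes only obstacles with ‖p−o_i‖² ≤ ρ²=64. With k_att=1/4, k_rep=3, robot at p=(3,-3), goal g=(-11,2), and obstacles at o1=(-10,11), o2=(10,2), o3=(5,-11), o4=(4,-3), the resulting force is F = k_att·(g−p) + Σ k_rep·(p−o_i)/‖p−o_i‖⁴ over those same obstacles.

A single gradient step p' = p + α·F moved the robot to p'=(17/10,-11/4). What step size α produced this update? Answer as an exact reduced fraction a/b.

α = 1/5

F_att = 1/4·(g−p) = 1/4·(-14,5) = (-3.5000,1.2500)
o1: d²=365 > ρ²=64 → inactive
o2: d²=74 > ρ²=64 → inactive
o3: d²=68 > ρ²=64 → inactive
o4: d²=1 ≤ ρ²=64; F_rep = 3·(-1,0)/1² = (-3.0000,0.0000)
F = F_att + ΣF_rep = (-6.5000,1.2500)
Δp = p'−p = (-1.3000,0.2500); α = Δx/Fx = (-13/10) / (-13/2) = 1/5
check: Δy/Fy = (1/4) / (5/4) = 1/5 ✓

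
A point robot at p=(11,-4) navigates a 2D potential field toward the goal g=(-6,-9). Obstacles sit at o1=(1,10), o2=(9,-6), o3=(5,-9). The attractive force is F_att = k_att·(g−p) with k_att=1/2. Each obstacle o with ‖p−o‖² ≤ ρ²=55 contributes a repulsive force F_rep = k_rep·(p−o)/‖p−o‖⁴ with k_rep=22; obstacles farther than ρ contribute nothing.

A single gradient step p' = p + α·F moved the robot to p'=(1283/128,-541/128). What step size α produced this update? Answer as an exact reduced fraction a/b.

α = 1/8

F_att = 1/2·(g−p) = 1/2·(-17,-5) = (-8.5000,-2.5000)
o1: d²=296 > ρ²=55 → inactive
o2: d²=8 ≤ ρ²=55; F_rep = 22·(2,2)/8² = (0.6875,0.6875)
o3: d²=61 > ρ²=55 → inactive
F = F_att + ΣF_rep = (-7.8125,-1.8125)
Δp = p'−p = (-0.9766,-0.2266); α = Δx/Fx = (-125/128) / (-125/16) = 1/8
check: Δy/Fy = (-29/128) / (-29/16) = 1/8 ✓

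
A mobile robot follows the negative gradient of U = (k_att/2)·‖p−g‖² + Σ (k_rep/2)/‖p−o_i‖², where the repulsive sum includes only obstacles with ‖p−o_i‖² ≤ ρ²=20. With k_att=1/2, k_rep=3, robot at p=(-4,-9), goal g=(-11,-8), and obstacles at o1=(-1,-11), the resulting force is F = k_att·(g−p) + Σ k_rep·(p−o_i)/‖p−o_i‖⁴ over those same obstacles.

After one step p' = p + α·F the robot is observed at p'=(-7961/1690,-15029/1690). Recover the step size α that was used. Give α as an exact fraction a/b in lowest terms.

F_att = 1/2·(g−p) = 1/2·(-7,1) = (-3.5000,0.5000)
o1: d²=13 ≤ ρ²=20; F_rep = 3·(-3,2)/13² = (-0.0533,0.0355)
F = F_att + ΣF_rep = (-3.5533,0.5355)
Δp = p'−p = (-0.7107,0.1071); α = Δx/Fx = (-1201/1690) / (-1201/338) = 1/5
check: Δy/Fy = (181/1690) / (181/338) = 1/5 ✓

α = 1/5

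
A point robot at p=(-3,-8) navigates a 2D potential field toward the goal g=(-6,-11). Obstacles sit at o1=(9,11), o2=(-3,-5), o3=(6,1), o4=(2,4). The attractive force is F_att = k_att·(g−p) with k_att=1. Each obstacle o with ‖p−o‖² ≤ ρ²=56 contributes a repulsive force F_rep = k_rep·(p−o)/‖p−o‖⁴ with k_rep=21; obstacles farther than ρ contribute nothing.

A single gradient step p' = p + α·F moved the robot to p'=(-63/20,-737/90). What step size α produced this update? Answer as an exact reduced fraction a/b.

F_att = 1·(g−p) = 1·(-3,-3) = (-3.0000,-3.0000)
o1: d²=505 > ρ²=56 → inactive
o2: d²=9 ≤ ρ²=56; F_rep = 21·(0,-3)/9² = (0.0000,-0.7778)
o3: d²=162 > ρ²=56 → inactive
o4: d²=169 > ρ²=56 → inactive
F = F_att + ΣF_rep = (-3.0000,-3.7778)
Δp = p'−p = (-0.1500,-0.1889); α = Δx/Fx = (-3/20) / (-3) = 1/20
check: Δy/Fy = (-17/90) / (-34/9) = 1/20 ✓

α = 1/20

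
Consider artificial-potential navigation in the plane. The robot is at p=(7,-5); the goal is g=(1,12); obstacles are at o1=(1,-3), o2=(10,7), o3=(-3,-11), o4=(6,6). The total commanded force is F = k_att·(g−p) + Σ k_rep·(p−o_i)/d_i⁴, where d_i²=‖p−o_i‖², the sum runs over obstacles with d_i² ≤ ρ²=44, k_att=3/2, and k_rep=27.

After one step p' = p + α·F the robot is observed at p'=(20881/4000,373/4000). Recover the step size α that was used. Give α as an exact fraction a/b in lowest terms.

α = 1/5

F_att = 3/2·(g−p) = 3/2·(-6,17) = (-9.0000,25.5000)
o1: d²=40 ≤ ρ²=44; F_rep = 27·(6,-2)/40² = (0.1013,-0.0338)
o2: d²=153 > ρ²=44 → inactive
o3: d²=136 > ρ²=44 → inactive
o4: d²=122 > ρ²=44 → inactive
F = F_att + ΣF_rep = (-8.8987,25.4662)
Δp = p'−p = (-1.7797,5.0933); α = Δx/Fx = (-7119/4000) / (-7119/800) = 1/5
check: Δy/Fy = (20373/4000) / (20373/800) = 1/5 ✓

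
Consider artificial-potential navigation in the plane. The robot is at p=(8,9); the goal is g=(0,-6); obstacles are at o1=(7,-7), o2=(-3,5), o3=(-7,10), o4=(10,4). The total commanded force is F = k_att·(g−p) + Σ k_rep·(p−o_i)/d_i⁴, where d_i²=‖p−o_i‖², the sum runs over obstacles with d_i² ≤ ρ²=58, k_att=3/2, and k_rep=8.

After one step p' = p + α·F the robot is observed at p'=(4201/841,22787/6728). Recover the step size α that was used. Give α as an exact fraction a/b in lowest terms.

α = 1/4

F_att = 3/2·(g−p) = 3/2·(-8,-15) = (-12.0000,-22.5000)
o1: d²=257 > ρ²=58 → inactive
o2: d²=137 > ρ²=58 → inactive
o3: d²=226 > ρ²=58 → inactive
o4: d²=29 ≤ ρ²=58; F_rep = 8·(-2,5)/29² = (-0.0190,0.0476)
F = F_att + ΣF_rep = (-12.0190,-22.4524)
Δp = p'−p = (-3.0048,-5.6131); α = Δx/Fx = (-2527/841) / (-10108/841) = 1/4
check: Δy/Fy = (-37765/6728) / (-37765/1682) = 1/4 ✓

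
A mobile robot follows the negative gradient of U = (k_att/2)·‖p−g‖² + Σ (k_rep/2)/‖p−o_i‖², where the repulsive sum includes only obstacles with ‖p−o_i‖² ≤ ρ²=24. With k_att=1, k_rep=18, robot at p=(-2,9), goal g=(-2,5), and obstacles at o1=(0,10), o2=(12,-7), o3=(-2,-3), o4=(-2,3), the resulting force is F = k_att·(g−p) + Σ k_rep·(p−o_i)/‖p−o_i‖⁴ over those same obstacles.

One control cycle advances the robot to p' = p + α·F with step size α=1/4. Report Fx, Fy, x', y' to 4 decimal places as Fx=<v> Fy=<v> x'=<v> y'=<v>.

F_att = 1·(g−p) = 1·(0,-4) = (0.0000,-4.0000)
o1: d²=5 ≤ ρ²=24; F_rep = 18·(-2,-1)/5² = (-1.4400,-0.7200)
o2: d²=452 > ρ²=24 → inactive
o3: d²=144 > ρ²=24 → inactive
o4: d²=36 > ρ²=24 → inactive
F = F_att + ΣF_rep = (-1.4400,-4.7200)
p' = p + 1/4·F = (-2.3600,7.8200)

Fx=-1.4400 Fy=-4.7200 x'=-2.3600 y'=7.8200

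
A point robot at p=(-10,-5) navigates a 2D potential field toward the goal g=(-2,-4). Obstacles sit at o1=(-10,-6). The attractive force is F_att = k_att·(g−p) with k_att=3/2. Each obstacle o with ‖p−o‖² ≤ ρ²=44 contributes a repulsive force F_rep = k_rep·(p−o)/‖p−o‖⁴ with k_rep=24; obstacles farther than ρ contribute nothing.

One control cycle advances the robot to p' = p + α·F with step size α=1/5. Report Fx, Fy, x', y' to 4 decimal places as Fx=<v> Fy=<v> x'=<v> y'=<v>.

F_att = 3/2·(g−p) = 3/2·(8,1) = (12.0000,1.5000)
o1: d²=1 ≤ ρ²=44; F_rep = 24·(0,1)/1² = (0.0000,24.0000)
F = F_att + ΣF_rep = (12.0000,25.5000)
p' = p + 1/5·F = (-7.6000,0.1000)

Fx=12.0000 Fy=25.5000 x'=-7.6000 y'=0.1000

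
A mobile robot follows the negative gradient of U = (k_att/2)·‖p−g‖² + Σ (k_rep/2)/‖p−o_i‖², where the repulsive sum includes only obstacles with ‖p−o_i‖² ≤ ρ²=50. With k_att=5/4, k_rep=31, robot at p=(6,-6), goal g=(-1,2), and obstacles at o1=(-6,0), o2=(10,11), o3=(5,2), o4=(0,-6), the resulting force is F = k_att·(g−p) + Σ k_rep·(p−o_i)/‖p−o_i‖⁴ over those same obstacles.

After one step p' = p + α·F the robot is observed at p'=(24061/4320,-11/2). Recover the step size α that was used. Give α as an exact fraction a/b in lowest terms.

α = 1/20

F_att = 5/4·(g−p) = 5/4·(-7,8) = (-8.7500,10.0000)
o1: d²=180 > ρ²=50 → inactive
o2: d²=305 > ρ²=50 → inactive
o3: d²=65 > ρ²=50 → inactive
o4: d²=36 ≤ ρ²=50; F_rep = 31·(6,0)/36² = (0.1435,0.0000)
F = F_att + ΣF_rep = (-8.6065,10.0000)
Δp = p'−p = (-0.4303,0.5000); α = Δx/Fx = (-1859/4320) / (-1859/216) = 1/20
check: Δy/Fy = (1/2) / (10) = 1/20 ✓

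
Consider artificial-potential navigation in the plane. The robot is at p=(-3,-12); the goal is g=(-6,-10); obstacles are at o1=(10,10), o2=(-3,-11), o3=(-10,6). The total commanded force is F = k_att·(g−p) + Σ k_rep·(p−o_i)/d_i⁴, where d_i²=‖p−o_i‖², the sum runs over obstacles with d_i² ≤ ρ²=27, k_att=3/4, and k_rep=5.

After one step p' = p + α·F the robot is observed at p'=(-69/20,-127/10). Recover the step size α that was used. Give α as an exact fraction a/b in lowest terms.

F_att = 3/4·(g−p) = 3/4·(-3,2) = (-2.2500,1.5000)
o1: d²=653 > ρ²=27 → inactive
o2: d²=1 ≤ ρ²=27; F_rep = 5·(0,-1)/1² = (0.0000,-5.0000)
o3: d²=373 > ρ²=27 → inactive
F = F_att + ΣF_rep = (-2.2500,-3.5000)
Δp = p'−p = (-0.4500,-0.7000); α = Δx/Fx = (-9/20) / (-9/4) = 1/5
check: Δy/Fy = (-7/10) / (-7/2) = 1/5 ✓

α = 1/5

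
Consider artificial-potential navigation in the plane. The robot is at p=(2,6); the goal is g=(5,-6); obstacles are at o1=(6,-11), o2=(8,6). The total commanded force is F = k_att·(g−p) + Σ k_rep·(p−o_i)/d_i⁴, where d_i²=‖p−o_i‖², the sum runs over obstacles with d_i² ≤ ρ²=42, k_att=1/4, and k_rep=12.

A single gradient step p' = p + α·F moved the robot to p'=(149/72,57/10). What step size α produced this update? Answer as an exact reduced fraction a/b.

α = 1/10

F_att = 1/4·(g−p) = 1/4·(3,-12) = (0.7500,-3.0000)
o1: d²=305 > ρ²=42 → inactive
o2: d²=36 ≤ ρ²=42; F_rep = 12·(-6,0)/36² = (-0.0556,0.0000)
F = F_att + ΣF_rep = (0.6944,-3.0000)
Δp = p'−p = (0.0694,-0.3000); α = Δx/Fx = (5/72) / (25/36) = 1/10
check: Δy/Fy = (-3/10) / (-3) = 1/10 ✓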